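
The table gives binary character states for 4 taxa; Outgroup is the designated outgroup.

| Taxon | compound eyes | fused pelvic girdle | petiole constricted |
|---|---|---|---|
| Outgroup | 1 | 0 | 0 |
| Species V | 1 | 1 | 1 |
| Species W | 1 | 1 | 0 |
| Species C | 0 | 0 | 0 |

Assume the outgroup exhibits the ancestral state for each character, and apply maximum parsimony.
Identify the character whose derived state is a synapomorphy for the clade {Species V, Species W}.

Character polarity is set by the outgroup: the derived state is whichever differs from the outgroup's state, so for compound eyes the derived state is '0', and for the remaining characters it is '1'.
compound eyes (derived state '0') is unique to Species C (autapomorphy; uninformative for grouping).
Only Species V and Species W show the derived state '1' for fused pelvic girdle, supporting them as a clade.
petiole constricted: derived state '1' in Species V only — an autapomorphy, so it tells us nothing about relationships among taxa.
Most parsimonious ingroup topology: ((Species V,Species W),Species C).
The clade {Species V, Species W} is supported by fused pelvic girdle: its derived state '1' occurs in exactly those taxa and in no other taxon (including the outgroup).

fused pelvic girdle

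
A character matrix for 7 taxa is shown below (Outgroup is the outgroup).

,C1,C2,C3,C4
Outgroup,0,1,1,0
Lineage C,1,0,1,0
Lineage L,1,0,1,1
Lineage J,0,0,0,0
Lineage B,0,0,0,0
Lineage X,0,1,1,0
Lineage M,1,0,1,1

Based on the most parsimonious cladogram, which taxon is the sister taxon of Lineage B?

Lineage J

Character polarity is set by the outgroup: the derived state is whichever differs from the outgroup's state, so for C2, C3 the derived state is '0', and for the remaining characters it is '1'.
Only Lineage C, Lineage L, and Lineage M show the derived state '1' for C1, supporting them as a clade.
Only Lineage B, Lineage C, Lineage J, Lineage L, and Lineage M show the derived state '0' for C2, supporting them as a clade.
C3: derived state '0' in Lineage B and Lineage J only — synapomorphy for {Lineage B, Lineage J}.
C4 (derived state '1') is shared by Lineage L and Lineage M — a synapomorphy uniting that clade.
Most parsimonious ingroup topology: (((Lineage C,(Lineage L,Lineage M)),(Lineage J,Lineage B)),Lineage X).
Lineage B and Lineage J form a cherry on this tree, so they are sister taxa.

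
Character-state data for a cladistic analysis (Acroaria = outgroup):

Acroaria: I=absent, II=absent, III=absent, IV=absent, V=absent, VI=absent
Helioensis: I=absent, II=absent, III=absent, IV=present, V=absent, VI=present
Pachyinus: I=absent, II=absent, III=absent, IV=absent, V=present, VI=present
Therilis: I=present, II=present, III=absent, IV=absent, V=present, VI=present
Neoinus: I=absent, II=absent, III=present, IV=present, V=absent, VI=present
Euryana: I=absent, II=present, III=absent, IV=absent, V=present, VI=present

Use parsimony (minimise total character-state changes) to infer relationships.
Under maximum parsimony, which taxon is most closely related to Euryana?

The outgroup has state 'absent' for every character, so 'present' is the derived state throughout.
I (derived state 'present') is unique to Therilis (autapomorphy; uninformative for grouping).
Only Euryana and Therilis show the derived state 'present' for II, supporting them as a clade.
III: derived state 'present' in Neoinus only — an autapomorphy, so it tells us nothing about relationships among taxa.
IV: derived state 'present' in Helioensis and Neoinus only — synapomorphy for {Helioensis, Neoinus}.
V (derived state 'present') is shared by Euryana, Pachyinus, and Therilis — a synapomorphy uniting that clade.
VI (derived state 'present') is shared by all ingroup taxa — unites the whole ingroup.
Most parsimonious ingroup topology: ((Helioensis,Neoinus),(Pachyinus,(Therilis,Euryana))).
Euryana and Therilis form a cherry on this tree, so they are sister taxa.

Therilis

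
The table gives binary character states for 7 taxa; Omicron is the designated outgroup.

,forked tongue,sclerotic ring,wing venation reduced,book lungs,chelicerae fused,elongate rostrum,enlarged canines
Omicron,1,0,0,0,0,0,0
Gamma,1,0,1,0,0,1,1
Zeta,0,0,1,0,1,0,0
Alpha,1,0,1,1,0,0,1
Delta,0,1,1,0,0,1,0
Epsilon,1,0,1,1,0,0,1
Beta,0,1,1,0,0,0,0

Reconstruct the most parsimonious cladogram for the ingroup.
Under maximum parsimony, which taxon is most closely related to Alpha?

Character polarity is set by the outgroup: the derived state is whichever differs from the outgroup's state, so for forked tongue the derived state is '0', and for the remaining characters it is '1'.
Only Beta, Delta, and Zeta show the derived state '0' for forked tongue, supporting them as a clade.
Only Beta and Delta show the derived state '1' for sclerotic ring, supporting them as a clade.
wing venation reduced (derived state '1') is shared by all ingroup taxa — unites the whole ingroup.
Only Alpha and Epsilon show the derived state '1' for book lungs, supporting them as a clade.
chelicerae fused (derived state '1') is unique to Zeta (autapomorphy; uninformative for grouping).
elongate rostrum (state '1') occurs in Delta and Gamma but conflicts with the nesting implied by the other characters — most parsimoniously interpreted as homoplasy.
enlarged canines (derived state '1') is shared by Alpha, Epsilon, and Gamma — a synapomorphy uniting that clade.
Most parsimonious ingroup topology: ((Gamma,(Alpha,Epsilon)),(Zeta,(Delta,Beta))).
Alpha and Epsilon form a cherry on this tree, so they are sister taxa.

Epsilon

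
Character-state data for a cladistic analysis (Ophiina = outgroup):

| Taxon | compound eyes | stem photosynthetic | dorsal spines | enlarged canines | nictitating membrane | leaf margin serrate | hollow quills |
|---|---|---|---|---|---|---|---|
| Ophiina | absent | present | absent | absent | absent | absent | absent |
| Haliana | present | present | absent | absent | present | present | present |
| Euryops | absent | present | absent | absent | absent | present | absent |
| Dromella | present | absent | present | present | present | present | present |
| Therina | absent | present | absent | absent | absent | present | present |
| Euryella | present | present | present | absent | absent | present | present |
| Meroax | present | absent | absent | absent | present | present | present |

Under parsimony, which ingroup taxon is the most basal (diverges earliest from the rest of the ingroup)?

Character polarity is set by the outgroup: the derived state is whichever differs from the outgroup's state, so for stem photosynthetic the derived state is 'absent', and for the remaining characters it is 'present'.
Only Dromella, Euryella, Haliana, and Meroax show the derived state 'present' for compound eyes, supporting them as a clade.
stem photosynthetic: derived state 'absent' in Dromella and Meroax only — synapomorphy for {Dromella, Meroax}.
dorsal spines groups Dromella and Euryella, which is incompatible with the clades supported by the remaining characters; treating it as convergent (homoplasy) costs fewer steps than any alternative tree.
enlarged canines (derived state 'present') is unique to Dromella (autapomorphy; uninformative for grouping).
Only Dromella, Haliana, and Meroax show the derived state 'present' for nictitating membrane, supporting them as a clade.
All ingroup taxa share the derived state 'present' for leaf margin serrate; it defines the ingroup but does not resolve relationships within it.
hollow quills (derived state 'present') is shared by Dromella, Euryella, Haliana, Meroax, and Therina — a synapomorphy uniting that clade.
Most parsimonious ingroup topology: ((((Haliana,(Dromella,Meroax)),Euryella),Therina),Euryops).
Euryops is sister to the clade containing all other ingroup taxa, so it is the earliest-diverging (most basal) ingroup lineage.

Euryops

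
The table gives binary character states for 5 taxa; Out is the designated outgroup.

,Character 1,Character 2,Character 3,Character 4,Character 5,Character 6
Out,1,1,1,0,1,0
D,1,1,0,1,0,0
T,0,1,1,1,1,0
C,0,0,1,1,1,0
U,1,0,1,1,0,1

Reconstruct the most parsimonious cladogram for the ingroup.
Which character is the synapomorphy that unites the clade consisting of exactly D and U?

Character polarity is set by the outgroup: the derived state is whichever differs from the outgroup's state, so for Character 1, Character 2, Character 3, Character 5 the derived state is '0', and for the remaining characters it is '1'.
Character 1: derived state '0' in C and T only — synapomorphy for {C, T}.
Character 2 groups C and U, which is incompatible with the clades supported by the remaining characters; treating it as convergent (homoplasy) costs fewer steps than any alternative tree.
Character 3: derived state '0' in D only — an autapomorphy, so it tells us nothing about relationships among taxa.
All ingroup taxa share the derived state '1' for Character 4; it defines the ingroup but does not resolve relationships within it.
Character 5: derived state '0' in D and U only — synapomorphy for {D, U}.
Character 6: derived state '1' in U only — an autapomorphy, so it tells us nothing about relationships among taxa.
Most parsimonious ingroup topology: ((D,U),(T,C)).
The clade {D, U} is supported by Character 5: its derived state '0' occurs in exactly those taxa and in no other taxon (including the outgroup).

Character 5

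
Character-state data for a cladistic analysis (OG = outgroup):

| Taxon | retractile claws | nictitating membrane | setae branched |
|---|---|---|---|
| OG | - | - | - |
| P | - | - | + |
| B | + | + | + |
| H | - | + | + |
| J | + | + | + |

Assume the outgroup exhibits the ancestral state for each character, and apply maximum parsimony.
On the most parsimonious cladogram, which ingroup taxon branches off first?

P

The outgroup has state '-' for every character, so '+' is the derived state throughout.
retractile claws: derived state '+' in B and J only — synapomorphy for {B, J}.
Only B, H, and J show the derived state '+' for nictitating membrane, supporting them as a clade.
All ingroup taxa share the derived state '+' for setae branched; it defines the ingroup but does not resolve relationships within it.
Most parsimonious ingroup topology: (P,((B,J),H)).
P is sister to the clade containing all other ingroup taxa, so it is the earliest-diverging (most basal) ingroup lineage.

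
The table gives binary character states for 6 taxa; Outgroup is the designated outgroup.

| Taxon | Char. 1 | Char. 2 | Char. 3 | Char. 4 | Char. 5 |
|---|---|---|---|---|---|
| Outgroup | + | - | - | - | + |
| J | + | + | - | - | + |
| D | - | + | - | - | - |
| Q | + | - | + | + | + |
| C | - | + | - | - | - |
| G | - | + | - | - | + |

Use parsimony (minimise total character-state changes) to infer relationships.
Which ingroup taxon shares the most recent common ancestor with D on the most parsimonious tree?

Character polarity is set by the outgroup: the derived state is whichever differs from the outgroup's state, so for Char. 1, Char. 5 the derived state is '-', and for the remaining characters it is '+'.
Char. 1 (derived state '-') is shared by C, D, and G — a synapomorphy uniting that clade.
Char. 2: derived state '+' in C, D, G, and J only — synapomorphy for {C, D, G, J}.
Char. 3: derived state '+' in Q only — an autapomorphy, so it tells us nothing about relationships among taxa.
Char. 4: derived state '+' in Q only — an autapomorphy, so it tells us nothing about relationships among taxa.
Only C and D show the derived state '-' for Char. 5, supporting them as a clade.
Most parsimonious ingroup topology: ((J,((D,C),G)),Q).
D and C form a cherry on this tree, so they are sister taxa.

C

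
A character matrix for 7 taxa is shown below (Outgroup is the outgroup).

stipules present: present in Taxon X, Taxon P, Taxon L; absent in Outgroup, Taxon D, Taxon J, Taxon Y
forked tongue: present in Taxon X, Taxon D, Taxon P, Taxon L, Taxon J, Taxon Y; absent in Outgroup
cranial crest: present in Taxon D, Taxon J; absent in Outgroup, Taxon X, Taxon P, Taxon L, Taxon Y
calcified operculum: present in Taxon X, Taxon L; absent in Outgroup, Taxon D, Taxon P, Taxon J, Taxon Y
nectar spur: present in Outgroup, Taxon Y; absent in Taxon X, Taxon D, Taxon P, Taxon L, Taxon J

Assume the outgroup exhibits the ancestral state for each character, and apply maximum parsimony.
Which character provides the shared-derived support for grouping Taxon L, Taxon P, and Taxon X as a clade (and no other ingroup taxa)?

stipules present

Character polarity is set by the outgroup: the derived state is whichever differs from the outgroup's state, so for nectar spur the derived state is 'absent', and for the remaining characters it is 'present'.
stipules present (derived state 'present') is shared by Taxon L, Taxon P, and Taxon X — a synapomorphy uniting that clade.
All ingroup taxa share the derived state 'present' for forked tongue; it defines the ingroup but does not resolve relationships within it.
cranial crest (derived state 'present') is shared by Taxon D and Taxon J — a synapomorphy uniting that clade.
Only Taxon L and Taxon X show the derived state 'present' for calcified operculum, supporting them as a clade.
Only Taxon D, Taxon J, Taxon L, Taxon P, and Taxon X show the derived state 'absent' for nectar spur, supporting them as a clade.
Most parsimonious ingroup topology: ((((Taxon X,Taxon L),Taxon P),(Taxon D,Taxon J)),Taxon Y).
The clade {Taxon L, Taxon P, Taxon X} is supported by stipules present: its derived state 'present' occurs in exactly those taxa and in no other taxon (including the outgroup).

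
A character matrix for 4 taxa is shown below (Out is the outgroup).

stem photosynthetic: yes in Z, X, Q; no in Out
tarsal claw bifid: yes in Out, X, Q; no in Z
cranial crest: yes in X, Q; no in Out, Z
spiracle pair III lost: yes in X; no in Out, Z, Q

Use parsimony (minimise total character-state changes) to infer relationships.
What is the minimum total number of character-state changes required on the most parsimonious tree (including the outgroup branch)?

Character polarity is set by the outgroup: the derived state is whichever differs from the outgroup's state, so for tarsal claw bifid the derived state is 'no', and for the remaining characters it is 'yes'.
All ingroup taxa share the derived state 'yes' for stem photosynthetic; it defines the ingroup but does not resolve relationships within it.
tarsal claw bifid (derived state 'no') is unique to Z (autapomorphy; uninformative for grouping).
Only Q and X show the derived state 'yes' for cranial crest, supporting them as a clade.
spiracle pair III lost: derived state 'yes' in X only — an autapomorphy, so it tells us nothing about relationships among taxa.
Most parsimonious ingroup topology: (Z,(X,Q)).
Changes per character on this tree: stem photosynthetic: 1; tarsal claw bifid: 1; cranial crest: 1; spiracle pair III lost: 1.
Total = 4.

4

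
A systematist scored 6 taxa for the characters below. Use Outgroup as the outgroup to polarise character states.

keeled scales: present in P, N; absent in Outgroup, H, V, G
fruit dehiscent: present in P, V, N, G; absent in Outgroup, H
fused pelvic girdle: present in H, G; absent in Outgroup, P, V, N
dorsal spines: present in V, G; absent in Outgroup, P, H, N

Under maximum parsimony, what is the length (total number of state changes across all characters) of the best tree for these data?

The outgroup has state 'absent' for every character, so 'present' is the derived state throughout.
keeled scales (derived state 'present') is shared by N and P — a synapomorphy uniting that clade.
fruit dehiscent: derived state 'present' in G, N, P, and V only — synapomorphy for {G, N, P, V}.
fused pelvic girdle (state 'present') occurs in G and H but conflicts with the nesting implied by the other characters — most parsimoniously interpreted as homoplasy.
dorsal spines: derived state 'present' in G and V only — synapomorphy for {G, V}.
Most parsimonious ingroup topology: (((P,N),(V,G)),H).
Changes per character on this tree: keeled scales: 1; fruit dehiscent: 1; fused pelvic girdle: 2; dorsal spines: 1.
Total = 5.

5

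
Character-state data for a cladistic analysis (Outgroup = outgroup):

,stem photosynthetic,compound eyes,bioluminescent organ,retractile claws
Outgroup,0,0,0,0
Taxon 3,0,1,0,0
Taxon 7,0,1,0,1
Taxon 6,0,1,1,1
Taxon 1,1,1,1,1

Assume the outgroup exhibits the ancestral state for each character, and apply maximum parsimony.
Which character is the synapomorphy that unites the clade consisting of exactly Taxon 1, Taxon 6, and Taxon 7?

retractile claws

The outgroup has state '0' for every character, so '1' is the derived state throughout.
stem photosynthetic: derived state '1' in Taxon 1 only — an autapomorphy, so it tells us nothing about relationships among taxa.
All ingroup taxa share the derived state '1' for compound eyes; it defines the ingroup but does not resolve relationships within it.
bioluminescent organ: derived state '1' in Taxon 1 and Taxon 6 only — synapomorphy for {Taxon 1, Taxon 6}.
Only Taxon 1, Taxon 6, and Taxon 7 show the derived state '1' for retractile claws, supporting them as a clade.
Most parsimonious ingroup topology: (Taxon 3,(Taxon 7,(Taxon 6,Taxon 1))).
The clade {Taxon 1, Taxon 6, Taxon 7} is supported by retractile claws: its derived state '1' occurs in exactly those taxa and in no other taxon (including the outgroup).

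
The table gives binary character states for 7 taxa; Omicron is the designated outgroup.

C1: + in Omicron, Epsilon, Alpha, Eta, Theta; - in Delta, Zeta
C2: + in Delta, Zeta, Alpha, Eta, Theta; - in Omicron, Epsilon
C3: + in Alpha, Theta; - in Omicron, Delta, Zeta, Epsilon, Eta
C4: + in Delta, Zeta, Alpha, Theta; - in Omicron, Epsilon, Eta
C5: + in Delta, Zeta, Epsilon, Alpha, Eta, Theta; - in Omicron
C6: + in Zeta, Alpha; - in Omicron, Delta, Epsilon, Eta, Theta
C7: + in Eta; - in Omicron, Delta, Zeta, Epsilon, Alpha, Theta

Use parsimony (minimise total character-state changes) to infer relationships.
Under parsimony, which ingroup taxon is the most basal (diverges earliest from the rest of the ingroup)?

Epsilon

Character polarity is set by the outgroup: the derived state is whichever differs from the outgroup's state, so for C1 the derived state is '-', and for the remaining characters it is '+'.
C1 (derived state '-') is shared by Delta and Zeta — a synapomorphy uniting that clade.
Only Alpha, Delta, Eta, Theta, and Zeta show the derived state '+' for C2, supporting them as a clade.
Only Alpha and Theta show the derived state '+' for C3, supporting them as a clade.
C4: derived state '+' in Alpha, Delta, Theta, and Zeta only — synapomorphy for {Alpha, Delta, Theta, Zeta}.
All ingroup taxa share the derived state '+' for C5; it defines the ingroup but does not resolve relationships within it.
C6 groups Alpha and Zeta, which is incompatible with the clades supported by the remaining characters; treating it as convergent (homoplasy) costs fewer steps than any alternative tree.
C7 (derived state '+') is unique to Eta (autapomorphy; uninformative for grouping).
Most parsimonious ingroup topology: ((((Delta,Zeta),(Alpha,Theta)),Eta),Epsilon).
Epsilon is sister to the clade containing all other ingroup taxa, so it is the earliest-diverging (most basal) ingroup lineage.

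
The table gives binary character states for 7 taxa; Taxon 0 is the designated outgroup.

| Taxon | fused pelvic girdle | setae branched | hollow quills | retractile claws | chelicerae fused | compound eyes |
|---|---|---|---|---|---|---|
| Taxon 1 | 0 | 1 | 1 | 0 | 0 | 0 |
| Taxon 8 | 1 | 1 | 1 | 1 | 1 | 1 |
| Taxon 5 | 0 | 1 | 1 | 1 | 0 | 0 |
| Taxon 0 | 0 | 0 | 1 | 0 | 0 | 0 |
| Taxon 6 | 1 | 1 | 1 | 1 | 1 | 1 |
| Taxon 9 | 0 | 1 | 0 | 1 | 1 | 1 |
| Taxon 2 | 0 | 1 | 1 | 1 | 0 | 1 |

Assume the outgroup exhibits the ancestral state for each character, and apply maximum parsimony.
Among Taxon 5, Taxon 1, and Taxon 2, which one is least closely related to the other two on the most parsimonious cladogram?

Character polarity is set by the outgroup: the derived state is whichever differs from the outgroup's state, so for hollow quills the derived state is '0', and for the remaining characters it is '1'.
Only Taxon 6 and Taxon 8 show the derived state '1' for fused pelvic girdle, supporting them as a clade.
All ingroup taxa share the derived state '1' for setae branched; it defines the ingroup but does not resolve relationships within it.
hollow quills: derived state '0' in Taxon 9 only — an autapomorphy, so it tells us nothing about relationships among taxa.
Only Taxon 2, Taxon 5, Taxon 6, Taxon 8, and Taxon 9 show the derived state '1' for retractile claws, supporting them as a clade.
Only Taxon 6, Taxon 8, and Taxon 9 show the derived state '1' for chelicerae fused, supporting them as a clade.
compound eyes: derived state '1' in Taxon 2, Taxon 6, Taxon 8, and Taxon 9 only — synapomorphy for {Taxon 2, Taxon 6, Taxon 8, Taxon 9}.
Most parsimonious ingroup topology: (((Taxon 2,((Taxon 8,Taxon 6),Taxon 9)),Taxon 5),Taxon 1).
Taxon 2 and Taxon 5 share a more recent common ancestor with each other than either does with Taxon 1, so Taxon 1 is the least closely related of the three.

Taxon 1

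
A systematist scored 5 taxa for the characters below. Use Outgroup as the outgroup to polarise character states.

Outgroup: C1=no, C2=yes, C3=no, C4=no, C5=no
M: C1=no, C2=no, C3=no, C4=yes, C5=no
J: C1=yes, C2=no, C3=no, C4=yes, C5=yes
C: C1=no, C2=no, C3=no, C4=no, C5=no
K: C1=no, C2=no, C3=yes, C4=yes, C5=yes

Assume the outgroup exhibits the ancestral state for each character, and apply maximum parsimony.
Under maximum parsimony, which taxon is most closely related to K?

Character polarity is set by the outgroup: the derived state is whichever differs from the outgroup's state, so for C2 the derived state is 'no', and for the remaining characters it is 'yes'.
C1 (derived state 'yes') is unique to J (autapomorphy; uninformative for grouping).
All ingroup taxa share the derived state 'no' for C2; it defines the ingroup but does not resolve relationships within it.
C3: derived state 'yes' in K only — an autapomorphy, so it tells us nothing about relationships among taxa.
C4: derived state 'yes' in J, K, and M only — synapomorphy for {J, K, M}.
C5: derived state 'yes' in J and K only — synapomorphy for {J, K}.
Most parsimonious ingroup topology: ((M,(J,K)),C).
K and J form a cherry on this tree, so they are sister taxa.

J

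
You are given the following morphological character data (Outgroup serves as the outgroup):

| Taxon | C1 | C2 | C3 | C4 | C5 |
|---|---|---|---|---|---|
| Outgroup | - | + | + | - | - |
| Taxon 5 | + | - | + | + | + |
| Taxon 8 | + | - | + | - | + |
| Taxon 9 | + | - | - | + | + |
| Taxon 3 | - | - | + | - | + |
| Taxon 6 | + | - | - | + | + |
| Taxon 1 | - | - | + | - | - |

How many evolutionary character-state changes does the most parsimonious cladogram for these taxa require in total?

5

Character polarity is set by the outgroup: the derived state is whichever differs from the outgroup's state, so for C2, C3 the derived state is '-', and for the remaining characters it is '+'.
C1: derived state '+' in Taxon 5, Taxon 6, Taxon 8, and Taxon 9 only — synapomorphy for {Taxon 5, Taxon 6, Taxon 8, Taxon 9}.
C2 (derived state '-') is shared by all ingroup taxa — unites the whole ingroup.
C3: derived state '-' in Taxon 6 and Taxon 9 only — synapomorphy for {Taxon 6, Taxon 9}.
C4: derived state '+' in Taxon 5, Taxon 6, and Taxon 9 only — synapomorphy for {Taxon 5, Taxon 6, Taxon 9}.
C5: derived state '+' in Taxon 3, Taxon 5, Taxon 6, Taxon 8, and Taxon 9 only — synapomorphy for {Taxon 3, Taxon 5, Taxon 6, Taxon 8, Taxon 9}.
Most parsimonious ingroup topology: ((((Taxon 5,(Taxon 9,Taxon 6)),Taxon 8),Taxon 3),Taxon 1).
Changes per character on this tree: C1: 1; C2: 1; C3: 1; C4: 1; C5: 1.
Total = 5.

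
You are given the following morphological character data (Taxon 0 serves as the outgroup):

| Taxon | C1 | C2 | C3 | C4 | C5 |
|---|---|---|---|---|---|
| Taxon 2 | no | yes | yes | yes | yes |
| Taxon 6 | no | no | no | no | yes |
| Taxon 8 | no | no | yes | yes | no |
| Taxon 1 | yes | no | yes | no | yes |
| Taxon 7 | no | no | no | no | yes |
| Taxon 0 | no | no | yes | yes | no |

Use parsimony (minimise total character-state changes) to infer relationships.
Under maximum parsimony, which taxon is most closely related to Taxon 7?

Taxon 6

Character polarity is set by the outgroup: the derived state is whichever differs from the outgroup's state, so for C3, C4 the derived state is 'no', and for the remaining characters it is 'yes'.
C1 (derived state 'yes') is unique to Taxon 1 (autapomorphy; uninformative for grouping).
C2 (derived state 'yes') is unique to Taxon 2 (autapomorphy; uninformative for grouping).
Only Taxon 6 and Taxon 7 show the derived state 'no' for C3, supporting them as a clade.
C4: derived state 'no' in Taxon 1, Taxon 6, and Taxon 7 only — synapomorphy for {Taxon 1, Taxon 6, Taxon 7}.
C5: derived state 'yes' in Taxon 1, Taxon 2, Taxon 6, and Taxon 7 only — synapomorphy for {Taxon 1, Taxon 2, Taxon 6, Taxon 7}.
Most parsimonious ingroup topology: (Taxon 8,(((Taxon 7,Taxon 6),Taxon 1),Taxon 2)).
Taxon 7 and Taxon 6 form a cherry on this tree, so they are sister taxa.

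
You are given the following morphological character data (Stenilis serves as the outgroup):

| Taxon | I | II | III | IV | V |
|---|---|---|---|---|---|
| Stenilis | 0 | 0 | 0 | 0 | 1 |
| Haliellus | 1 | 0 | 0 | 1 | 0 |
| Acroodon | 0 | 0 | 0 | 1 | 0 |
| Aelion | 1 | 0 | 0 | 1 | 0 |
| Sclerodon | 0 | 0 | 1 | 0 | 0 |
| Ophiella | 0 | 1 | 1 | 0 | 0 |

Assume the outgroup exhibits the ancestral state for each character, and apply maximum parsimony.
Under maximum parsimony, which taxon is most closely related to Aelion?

Haliellus

Character polarity is set by the outgroup: the derived state is whichever differs from the outgroup's state, so for V the derived state is '0', and for the remaining characters it is '1'.
I: derived state '1' in Aelion and Haliellus only — synapomorphy for {Aelion, Haliellus}.
II: derived state '1' in Ophiella only — an autapomorphy, so it tells us nothing about relationships among taxa.
III (derived state '1') is shared by Ophiella and Sclerodon — a synapomorphy uniting that clade.
IV (derived state '1') is shared by Acroodon, Aelion, and Haliellus — a synapomorphy uniting that clade.
V (derived state '0') is shared by all ingroup taxa — unites the whole ingroup.
Most parsimonious ingroup topology: (((Haliellus,Aelion),Acroodon),(Sclerodon,Ophiella)).
Aelion and Haliellus form a cherry on this tree, so they are sister taxa.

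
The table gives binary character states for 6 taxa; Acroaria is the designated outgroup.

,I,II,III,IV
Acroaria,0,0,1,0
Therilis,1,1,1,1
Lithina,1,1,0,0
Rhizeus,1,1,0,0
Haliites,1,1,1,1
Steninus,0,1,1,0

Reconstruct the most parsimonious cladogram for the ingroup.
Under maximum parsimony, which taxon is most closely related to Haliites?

Therilis

Character polarity is set by the outgroup: the derived state is whichever differs from the outgroup's state, so for III the derived state is '0', and for the remaining characters it is '1'.
Only Haliites, Lithina, Rhizeus, and Therilis show the derived state '1' for I, supporting them as a clade.
II (derived state '1') is shared by all ingroup taxa — unites the whole ingroup.
Only Lithina and Rhizeus show the derived state '0' for III, supporting them as a clade.
IV (derived state '1') is shared by Haliites and Therilis — a synapomorphy uniting that clade.
Most parsimonious ingroup topology: (((Therilis,Haliites),(Lithina,Rhizeus)),Steninus).
Haliites and Therilis form a cherry on this tree, so they are sister taxa.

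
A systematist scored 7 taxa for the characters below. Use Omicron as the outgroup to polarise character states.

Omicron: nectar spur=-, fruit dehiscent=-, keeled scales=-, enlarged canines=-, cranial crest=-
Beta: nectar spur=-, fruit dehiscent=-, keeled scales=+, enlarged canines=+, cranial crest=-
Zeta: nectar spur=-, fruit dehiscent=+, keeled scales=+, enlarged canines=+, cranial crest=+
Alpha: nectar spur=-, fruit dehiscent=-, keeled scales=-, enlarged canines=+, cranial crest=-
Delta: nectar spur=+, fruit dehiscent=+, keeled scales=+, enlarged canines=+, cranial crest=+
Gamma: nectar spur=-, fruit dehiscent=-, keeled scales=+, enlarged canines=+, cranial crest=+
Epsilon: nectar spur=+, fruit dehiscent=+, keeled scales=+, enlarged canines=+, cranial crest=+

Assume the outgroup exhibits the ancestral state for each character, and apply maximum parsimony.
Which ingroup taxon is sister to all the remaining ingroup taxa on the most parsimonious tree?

The outgroup has state '-' for every character, so '+' is the derived state throughout.
nectar spur (derived state '+') is shared by Delta and Epsilon — a synapomorphy uniting that clade.
fruit dehiscent (derived state '+') is shared by Delta, Epsilon, and Zeta — a synapomorphy uniting that clade.
keeled scales: derived state '+' in Beta, Delta, Epsilon, Gamma, and Zeta only — synapomorphy for {Beta, Delta, Epsilon, Gamma, Zeta}.
All ingroup taxa share the derived state '+' for enlarged canines; it defines the ingroup but does not resolve relationships within it.
Only Delta, Epsilon, Gamma, and Zeta show the derived state '+' for cranial crest, supporting them as a clade.
Most parsimonious ingroup topology: ((Beta,((Zeta,(Delta,Epsilon)),Gamma)),Alpha).
Alpha is sister to the clade containing all other ingroup taxa, so it is the earliest-diverging (most basal) ingroup lineage.

Alpha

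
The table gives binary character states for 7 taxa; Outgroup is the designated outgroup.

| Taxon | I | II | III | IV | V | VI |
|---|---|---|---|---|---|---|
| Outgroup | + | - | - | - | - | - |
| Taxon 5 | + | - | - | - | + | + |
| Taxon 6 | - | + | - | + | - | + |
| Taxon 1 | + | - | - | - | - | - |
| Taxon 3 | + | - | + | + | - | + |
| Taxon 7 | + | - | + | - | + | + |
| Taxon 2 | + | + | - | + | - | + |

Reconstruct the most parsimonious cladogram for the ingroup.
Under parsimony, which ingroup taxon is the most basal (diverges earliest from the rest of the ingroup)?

Taxon 1

Character polarity is set by the outgroup: the derived state is whichever differs from the outgroup's state, so for I the derived state is '-', and for the remaining characters it is '+'.
I (derived state '-') is unique to Taxon 6 (autapomorphy; uninformative for grouping).
Only Taxon 2 and Taxon 6 show the derived state '+' for II, supporting them as a clade.
III groups Taxon 3 and Taxon 7, which is incompatible with the clades supported by the remaining characters; treating it as convergent (homoplasy) costs fewer steps than any alternative tree.
Only Taxon 2, Taxon 3, and Taxon 6 show the derived state '+' for IV, supporting them as a clade.
V: derived state '+' in Taxon 5 and Taxon 7 only — synapomorphy for {Taxon 5, Taxon 7}.
VI (derived state '+') is shared by Taxon 2, Taxon 3, Taxon 5, Taxon 6, and Taxon 7 — a synapomorphy uniting that clade.
Most parsimonious ingroup topology: (((Taxon 5,Taxon 7),((Taxon 6,Taxon 2),Taxon 3)),Taxon 1).
Taxon 1 is sister to the clade containing all other ingroup taxa, so it is the earliest-diverging (most basal) ingroup lineage.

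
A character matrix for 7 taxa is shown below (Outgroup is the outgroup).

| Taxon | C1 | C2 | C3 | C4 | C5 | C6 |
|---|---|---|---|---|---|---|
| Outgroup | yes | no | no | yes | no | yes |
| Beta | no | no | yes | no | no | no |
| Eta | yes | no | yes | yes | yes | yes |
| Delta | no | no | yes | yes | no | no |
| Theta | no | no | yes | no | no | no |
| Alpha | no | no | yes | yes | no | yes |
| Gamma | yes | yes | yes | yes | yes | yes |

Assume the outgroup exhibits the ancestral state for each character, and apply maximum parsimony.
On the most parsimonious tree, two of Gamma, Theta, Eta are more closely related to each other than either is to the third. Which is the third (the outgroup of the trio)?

Theta

Character polarity is set by the outgroup: the derived state is whichever differs from the outgroup's state, so for C1, C4, C6 the derived state is 'no', and for the remaining characters it is 'yes'.
C1 (derived state 'no') is shared by Alpha, Beta, Delta, and Theta — a synapomorphy uniting that clade.
C2 (derived state 'yes') is unique to Gamma (autapomorphy; uninformative for grouping).
C3 (derived state 'yes') is shared by all ingroup taxa — unites the whole ingroup.
Only Beta and Theta show the derived state 'no' for C4, supporting them as a clade.
C5 (derived state 'yes') is shared by Eta and Gamma — a synapomorphy uniting that clade.
C6 (derived state 'no') is shared by Beta, Delta, and Theta — a synapomorphy uniting that clade.
Most parsimonious ingroup topology: ((((Beta,Theta),Delta),Alpha),(Eta,Gamma)).
Gamma and Eta share a more recent common ancestor with each other than either does with Theta, so Theta is the least closely related of the three.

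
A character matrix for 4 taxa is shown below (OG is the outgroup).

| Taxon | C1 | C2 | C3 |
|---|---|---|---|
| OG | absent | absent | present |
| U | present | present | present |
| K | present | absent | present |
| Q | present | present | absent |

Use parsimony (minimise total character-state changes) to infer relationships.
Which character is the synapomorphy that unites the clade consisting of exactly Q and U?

C2

Character polarity is set by the outgroup: the derived state is whichever differs from the outgroup's state, so for C3 the derived state is 'absent', and for the remaining characters it is 'present'.
C1 (derived state 'present') is shared by all ingroup taxa — unites the whole ingroup.
Only Q and U show the derived state 'present' for C2, supporting them as a clade.
C3 (derived state 'absent') is unique to Q (autapomorphy; uninformative for grouping).
Most parsimonious ingroup topology: ((U,Q),K).
The clade {Q, U} is supported by C2: its derived state 'present' occurs in exactly those taxa and in no other taxon (including the outgroup).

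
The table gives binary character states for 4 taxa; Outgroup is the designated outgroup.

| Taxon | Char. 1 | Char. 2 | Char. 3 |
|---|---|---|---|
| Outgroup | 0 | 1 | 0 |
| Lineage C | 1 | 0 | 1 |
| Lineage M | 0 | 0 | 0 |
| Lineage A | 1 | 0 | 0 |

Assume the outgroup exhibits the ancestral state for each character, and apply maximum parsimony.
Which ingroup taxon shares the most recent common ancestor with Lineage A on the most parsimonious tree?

Lineage C

Character polarity is set by the outgroup: the derived state is whichever differs from the outgroup's state, so for Char. 2 the derived state is '0', and for the remaining characters it is '1'.
Only Lineage A and Lineage C show the derived state '1' for Char. 1, supporting them as a clade.
Char. 2 (derived state '0') is shared by all ingroup taxa — unites the whole ingroup.
Char. 3: derived state '1' in Lineage C only — an autapomorphy, so it tells us nothing about relationships among taxa.
Most parsimonious ingroup topology: ((Lineage C,Lineage A),Lineage M).
Lineage A and Lineage C form a cherry on this tree, so they are sister taxa.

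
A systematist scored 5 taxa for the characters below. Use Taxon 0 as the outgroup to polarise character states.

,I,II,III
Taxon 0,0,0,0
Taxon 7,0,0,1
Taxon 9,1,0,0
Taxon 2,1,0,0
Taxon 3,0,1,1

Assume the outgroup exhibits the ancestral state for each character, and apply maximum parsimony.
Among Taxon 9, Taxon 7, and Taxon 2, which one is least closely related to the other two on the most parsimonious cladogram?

The outgroup has state '0' for every character, so '1' is the derived state throughout.
I: derived state '1' in Taxon 2 and Taxon 9 only — synapomorphy for {Taxon 2, Taxon 9}.
II: derived state '1' in Taxon 3 only — an autapomorphy, so it tells us nothing about relationships among taxa.
III: derived state '1' in Taxon 3 and Taxon 7 only — synapomorphy for {Taxon 3, Taxon 7}.
Most parsimonious ingroup topology: ((Taxon 9,Taxon 2),(Taxon 7,Taxon 3)).
Taxon 2 and Taxon 9 share a more recent common ancestor with each other than either does with Taxon 7, so Taxon 7 is the least closely related of the three.

Taxon 7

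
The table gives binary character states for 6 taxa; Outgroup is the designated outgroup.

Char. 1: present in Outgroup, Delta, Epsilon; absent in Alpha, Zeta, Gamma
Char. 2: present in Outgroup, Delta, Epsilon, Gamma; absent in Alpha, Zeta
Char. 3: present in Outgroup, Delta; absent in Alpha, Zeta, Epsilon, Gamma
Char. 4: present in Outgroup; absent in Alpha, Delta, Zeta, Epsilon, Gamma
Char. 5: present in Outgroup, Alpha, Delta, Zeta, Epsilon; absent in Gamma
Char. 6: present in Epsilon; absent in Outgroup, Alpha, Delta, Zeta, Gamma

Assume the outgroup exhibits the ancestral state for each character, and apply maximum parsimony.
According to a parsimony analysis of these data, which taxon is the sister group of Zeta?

Character polarity is set by the outgroup: the derived state is whichever differs from the outgroup's state, so for Char. 1, Char. 2, Char. 3, Char. 4, Char. 5 the derived state is 'absent', and for the remaining characters it is 'present'.
Char. 1: derived state 'absent' in Alpha, Gamma, and Zeta only — synapomorphy for {Alpha, Gamma, Zeta}.
Only Alpha and Zeta show the derived state 'absent' for Char. 2, supporting them as a clade.
Only Alpha, Epsilon, Gamma, and Zeta show the derived state 'absent' for Char. 3, supporting them as a clade.
Char. 4 (derived state 'absent') is shared by all ingroup taxa — unites the whole ingroup.
Char. 5 (derived state 'absent') is unique to Gamma (autapomorphy; uninformative for grouping).
Char. 6 (derived state 'present') is unique to Epsilon (autapomorphy; uninformative for grouping).
Most parsimonious ingroup topology: ((((Alpha,Zeta),Gamma),Epsilon),Delta).
Zeta and Alpha form a cherry on this tree, so they are sister taxa.

Alpha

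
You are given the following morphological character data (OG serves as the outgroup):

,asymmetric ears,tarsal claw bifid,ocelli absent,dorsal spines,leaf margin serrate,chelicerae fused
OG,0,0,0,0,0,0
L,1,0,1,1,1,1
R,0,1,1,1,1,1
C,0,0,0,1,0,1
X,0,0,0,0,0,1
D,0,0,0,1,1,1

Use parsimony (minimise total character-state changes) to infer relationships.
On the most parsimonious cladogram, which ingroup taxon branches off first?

The outgroup has state '0' for every character, so '1' is the derived state throughout.
asymmetric ears (derived state '1') is unique to L (autapomorphy; uninformative for grouping).
tarsal claw bifid: derived state '1' in R only — an autapomorphy, so it tells us nothing about relationships among taxa.
ocelli absent (derived state '1') is shared by L and R — a synapomorphy uniting that clade.
Only C, D, L, and R show the derived state '1' for dorsal spines, supporting them as a clade.
leaf margin serrate (derived state '1') is shared by D, L, and R — a synapomorphy uniting that clade.
All ingroup taxa share the derived state '1' for chelicerae fused; it defines the ingroup but does not resolve relationships within it.
Most parsimonious ingroup topology: ((((L,R),D),C),X).
X is sister to the clade containing all other ingroup taxa, so it is the earliest-diverging (most basal) ingroup lineage.

X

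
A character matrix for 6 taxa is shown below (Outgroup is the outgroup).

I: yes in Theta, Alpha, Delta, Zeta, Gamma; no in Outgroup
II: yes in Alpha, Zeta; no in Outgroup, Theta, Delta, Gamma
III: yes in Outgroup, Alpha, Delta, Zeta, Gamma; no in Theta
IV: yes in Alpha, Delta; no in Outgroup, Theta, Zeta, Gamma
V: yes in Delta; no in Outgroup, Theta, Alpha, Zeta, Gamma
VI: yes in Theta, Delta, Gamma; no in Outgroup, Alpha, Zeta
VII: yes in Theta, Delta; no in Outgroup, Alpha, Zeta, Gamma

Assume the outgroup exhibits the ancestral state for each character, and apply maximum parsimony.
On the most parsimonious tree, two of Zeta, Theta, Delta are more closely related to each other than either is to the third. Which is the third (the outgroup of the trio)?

Zeta

Character polarity is set by the outgroup: the derived state is whichever differs from the outgroup's state, so for III the derived state is 'no', and for the remaining characters it is 'yes'.
All ingroup taxa share the derived state 'yes' for I; it defines the ingroup but does not resolve relationships within it.
Only Alpha and Zeta show the derived state 'yes' for II, supporting them as a clade.
III (derived state 'no') is unique to Theta (autapomorphy; uninformative for grouping).
IV groups Alpha and Delta, which is incompatible with the clades supported by the remaining characters; treating it as convergent (homoplasy) costs fewer steps than any alternative tree.
V: derived state 'yes' in Delta only — an autapomorphy, so it tells us nothing about relationships among taxa.
VI (derived state 'yes') is shared by Delta, Gamma, and Theta — a synapomorphy uniting that clade.
Only Delta and Theta show the derived state 'yes' for VII, supporting them as a clade.
Most parsimonious ingroup topology: (((Theta,Delta),Gamma),(Alpha,Zeta)).
Theta and Delta share a more recent common ancestor with each other than either does with Zeta, so Zeta is the least closely related of the three.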